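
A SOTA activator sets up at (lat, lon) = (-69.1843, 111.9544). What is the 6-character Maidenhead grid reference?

OC50xt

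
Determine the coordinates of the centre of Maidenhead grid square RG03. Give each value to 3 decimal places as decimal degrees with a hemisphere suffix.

26.500° S, 161.000° E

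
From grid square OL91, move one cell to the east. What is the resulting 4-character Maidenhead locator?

PL01

Longitude square 9; +1 → 10, wraps to 0, carry into field.
Longitude field O = 14; +1 → 15 = P.
The latitude characters are unchanged.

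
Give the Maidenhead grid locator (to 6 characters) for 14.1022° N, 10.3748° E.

JK54ec

Offset from 180°W / 90°S: lon 190.3748°, lat 104.1022°.
Field (20°×10°, letters A–R): 190.3748/20 → 9 → J, 104.1022/10 → 10 → K; chars JK.
Square (2°×1°, digits 0–9): 10.3748/2 → 5, 4.1022/1 → 4; chars 54.
Subsquare (5′×2.5′, letters a–x): 0.3748/0.0833333 → 4 → e, 0.1022/0.0416667 → 2 → c; chars ec.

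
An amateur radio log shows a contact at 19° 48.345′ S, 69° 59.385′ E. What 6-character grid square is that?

MH40xe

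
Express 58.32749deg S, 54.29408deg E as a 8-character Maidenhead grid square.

Shift to the Maidenhead origin (180°W, 90°S): lon 234.29408, lat 31.67251.
Field (20°×10°, letters A–R): lon ⌊234.29408/20⌋ = 11 → L; lat ⌊31.67251/10⌋ = 3 → D.
Square (2°×1°, digits 0–9): lon ⌊14.29408/2⌋ = 7; lat ⌊1.67251/1⌋ = 1.
Subsquare (5′×2.5′, letters a–x): lon ⌊0.29408/0.0833333⌋ = 3 → d; lat ⌊0.67251/0.0416667⌋ = 16 → q.
Extended square (30″×15″, digits 0–9): lon ⌊0.04408/0.00833333⌋ = 5; lat ⌊0.00584/0.00416667⌋ = 1.

LD71dq51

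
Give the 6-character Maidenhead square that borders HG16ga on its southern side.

HG15gx

Latitude subsquare a = 0; −1 → -1, wraps to 23 = x, carry into square.
Latitude square 6; −1 → 5.
The longitude characters are unchanged.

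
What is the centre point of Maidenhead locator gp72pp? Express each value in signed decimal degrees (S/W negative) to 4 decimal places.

Field G=6, P=15: +6·20° lon, +15·10° lat → SW at lon -60°, lat 60°.
Square 7, 2: +7·2° lon, +2·1° lat → SW at lon -46°, lat 62°.
Subsquare p=15, p=15: +15·0.0833333° lon, +15·0.0416667° lat → SW at lon -44.75°, lat 62.625°.
Cell spans 0.0833333° lon × 0.0416667° lat. Centre is SW corner plus half of each.
latitude 62.6458, longitude -44.7083.

62.6458, -44.7083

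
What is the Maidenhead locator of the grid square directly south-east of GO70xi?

GO80ah

Longitude subsquare x = 23; +1 → 24, wraps to 0 = a, carry into square.
Longitude square 7; +1 → 8.
Latitude subsquare i = 8; −1 → 7 = h.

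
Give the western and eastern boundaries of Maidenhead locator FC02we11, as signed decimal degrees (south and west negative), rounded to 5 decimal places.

-78.15833, -78.15000

Field F=5, C=2: +5·20° lon, +2·10° lat → SW at lon -80°, lat -70°.
Square 0, 2: +0·2° lon, +2·1° lat → SW at lon -80°, lat -68°.
Subsquare w=22, e=4: +22·0.0833333° lon, +4·0.0416667° lat → SW at lon -78.1667°, lat -67.8333°.
Extended square 1, 1: +1·0.00833333° lon, +1·0.00416667° lat → SW at lon -78.1583°, lat -67.8292°.
Cell spans 0.00833333° lon × 0.00416667° lat.
west -78.15833, east -78.15000.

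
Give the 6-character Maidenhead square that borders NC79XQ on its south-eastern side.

NC89ap

Longitude subsquare x = 23; +1 → 24, wraps to 0 = a, carry into square.
Longitude square 7; +1 → 8.
Latitude subsquare q = 16; −1 → 15 = p.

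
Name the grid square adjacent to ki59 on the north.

Latitude square 9; +1 → 10, wraps to 0, carry into field.
Latitude field I = 8; +1 → 9 = J.
The longitude characters are unchanged.

KJ50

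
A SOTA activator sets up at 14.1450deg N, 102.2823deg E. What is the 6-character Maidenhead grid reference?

Add 180° to longitude and 90° to latitude: 282.2823, 104.1450.
Field: lon ⌊282.2823/20⌋ = 14 → O; lat ⌊104.1450/10⌋ = 10 → K.
Square: lon ⌊2.2823/2⌋ = 1; lat ⌊4.1450/1⌋ = 4.
Subsquare: lon ⌊0.2823/0.0833333⌋ = 3 → d; lat ⌊0.1450/0.0416667⌋ = 3 → d.

OK14dd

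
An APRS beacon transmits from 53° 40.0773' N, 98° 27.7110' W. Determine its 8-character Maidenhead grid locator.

Offset from 180°W / 90°S: lon 81.53815°, lat 143.66796°.
Field (20°×10°, letters A–R): lon ⌊81.53815/20⌋ = 4 → E; lat ⌊143.66796/10⌋ = 14 → O.
Square (2°×1°, digits 0–9): lon ⌊1.53815/2⌋ = 0; lat ⌊3.66796/1⌋ = 3.
Subsquare (5′×2.5′, letters a–x): lon ⌊1.53815/0.0833333⌋ = 18 → s; lat ⌊0.66796/0.0416667⌋ = 16 → q.
Extended square (30″×15″, digits 0–9): lon ⌊0.03815/0.00833333⌋ = 4; lat ⌊0.00129/0.00416667⌋ = 0.

EO03sq40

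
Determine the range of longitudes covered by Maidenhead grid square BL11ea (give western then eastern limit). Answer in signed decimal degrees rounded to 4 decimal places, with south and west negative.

-157.6667, -157.5833

Field B=1, L=11: +1·20° lon, +11·10° lat → SW at lon -160°, lat 20°.
Square 1, 1: +1·2° lon, +1·1° lat → SW at lon -158°, lat 21°.
Subsquare e=4, a=0: +4·0.0833333° lon, +0·0.0416667° lat → SW at lon -157.667°, lat 21°.
Cell spans 0.0833333° lon × 0.0416667° lat.
west -157.6667, east -157.5833.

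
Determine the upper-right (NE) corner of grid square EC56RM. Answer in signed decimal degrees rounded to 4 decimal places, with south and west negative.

-63.4583, -88.5000

Field E=4, C=2: +4·20° lon, +2·10° lat → SW at lon -100°, lat -70°.
Square 5, 6: +5·2° lon, +6·1° lat → SW at lon -90°, lat -64°.
Subsquare r=17, m=12: +17·0.0833333° lon, +12·0.0416667° lat → SW at lon -88.5833°, lat -63.5°.
Cell spans 0.0833333° lon × 0.0416667° lat. NE corner is SW corner plus one full cell.
latitude -63.4583, longitude -88.5000.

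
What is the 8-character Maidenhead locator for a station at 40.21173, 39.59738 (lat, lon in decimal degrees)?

Offset from 180°W / 90°S: lon 219.59738°, lat 130.21173°.
Field (20°×10°, letters A–R): 219.59738/20 → 10 → K, 130.21173/10 → 13 → N; chars KN.
Square (2°×1°, digits 0–9): 19.59738/2 → 9, 0.21173/1 → 0; chars 90.
Subsquare (5′×2.5′, letters a–x): 1.59738/0.0833333 → 19 → t, 0.21173/0.0416667 → 5 → f; chars tf.
Extended square (30″×15″, digits 0–9): 0.01405/0.00833333 → 1, 0.00340/0.00416667 → 0; chars 10.

KN90tf10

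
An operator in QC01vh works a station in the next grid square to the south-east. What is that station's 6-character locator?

Longitude subsquare v = 21; +1 → 22 = w.
Latitude subsquare h = 7; −1 → 6 = g.

QC01wg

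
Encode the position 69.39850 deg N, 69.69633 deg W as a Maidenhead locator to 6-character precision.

FP59dj

Offset from 180°W / 90°S: lon 110.3037°, lat 159.3985°.
Field: lon ⌊110.3037/20⌋ = 5 → F; lat ⌊159.3985/10⌋ = 15 → P.
Square: lon ⌊10.3037/2⌋ = 5; lat ⌊9.3985/1⌋ = 9.
Subsquare: lon ⌊0.3037/0.0833333⌋ = 3 → d; lat ⌊0.3985/0.0416667⌋ = 9 → j.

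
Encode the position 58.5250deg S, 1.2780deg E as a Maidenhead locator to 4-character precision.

JD01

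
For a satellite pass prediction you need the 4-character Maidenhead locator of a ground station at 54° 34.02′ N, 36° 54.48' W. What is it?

HO14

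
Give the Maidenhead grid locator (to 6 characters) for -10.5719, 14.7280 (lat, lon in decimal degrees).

Add 180° to longitude and 90° to latitude: 194.7280, 79.4281.
Field: lon ⌊194.7280/20⌋ = 9 → J; lat ⌊79.4281/10⌋ = 7 → H.
Square: lon ⌊14.7280/2⌋ = 7; lat ⌊9.4281/1⌋ = 9.
Subsquare: lon ⌊0.7280/0.0833333⌋ = 8 → i; lat ⌊0.4281/0.0416667⌋ = 10 → k.

JH79ik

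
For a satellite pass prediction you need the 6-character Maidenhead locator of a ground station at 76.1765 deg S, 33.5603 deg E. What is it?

Add 180° to longitude and 90° to latitude: 213.5603, 13.8235.
Field (20°×10°, letters A–R): 213.5603/20 → 10 → K, 13.8235/10 → 1 → B; chars KB.
Square (2°×1°, digits 0–9): 13.5603/2 → 6, 3.8235/1 → 3; chars 63.
Subsquare (5′×2.5′, letters a–x): 1.5603/0.0833333 → 18 → s, 0.8235/0.0416667 → 19 → t; chars st.

KB63st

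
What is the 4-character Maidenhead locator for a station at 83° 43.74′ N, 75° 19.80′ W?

FR23

Shift to the Maidenhead origin (180°W, 90°S): lon 104.67, lat 173.73.
Field (20°×10°, letters A–R): lon ⌊104.67/20⌋ = 5 → F; lat ⌊173.73/10⌋ = 17 → R.
Square (2°×1°, digits 0–9): lon ⌊4.67/2⌋ = 2; lat ⌊3.73/1⌋ = 3.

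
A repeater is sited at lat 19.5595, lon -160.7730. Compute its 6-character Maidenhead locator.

Add 180° to longitude and 90° to latitude: 19.2270, 109.5595.
Field: 19.2270/20 → 0 → A, 109.5595/10 → 10 → K; chars AK.
Square: 19.2270/2 → 9, 9.5595/1 → 9; chars 99.
Subsquare: 1.2270/0.0833333 → 14 → o, 0.5595/0.0416667 → 13 → n; chars on.

AK99on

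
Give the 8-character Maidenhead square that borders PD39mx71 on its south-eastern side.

Longitude extended square 7; +1 → 8.
Latitude extended square 1; −1 → 0.

PD39mx80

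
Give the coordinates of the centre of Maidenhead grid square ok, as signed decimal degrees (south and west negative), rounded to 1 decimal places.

15.0, 110.0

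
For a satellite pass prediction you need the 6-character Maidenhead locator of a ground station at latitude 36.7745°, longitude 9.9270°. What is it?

Add 180° to longitude and 90° to latitude: 189.9270, 126.7745.
Field: 189.9270/20 → 9 → J, 126.7745/10 → 12 → M; chars JM.
Square: 9.9270/2 → 4, 6.7745/1 → 6; chars 46.
Subsquare: 1.9270/0.0833333 → 23 → x, 0.7745/0.0416667 → 18 → s; chars xs.

JM46xs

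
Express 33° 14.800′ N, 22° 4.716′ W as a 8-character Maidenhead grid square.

HM83xf09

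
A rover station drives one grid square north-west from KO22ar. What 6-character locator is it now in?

KO12xs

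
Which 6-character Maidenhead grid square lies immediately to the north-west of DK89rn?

DK89qo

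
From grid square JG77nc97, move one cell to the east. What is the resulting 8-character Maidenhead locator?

Longitude extended square 9; +1 → 10, wraps to 0, carry into subsquare.
Longitude subsquare n = 13; +1 → 14 = o.
The latitude characters are unchanged.

JG77oc07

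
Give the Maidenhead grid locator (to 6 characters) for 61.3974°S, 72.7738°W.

FC38oo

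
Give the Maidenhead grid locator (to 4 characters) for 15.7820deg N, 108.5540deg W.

DK55

Add 180° to longitude and 90° to latitude: 71.45, 105.78.
Field: lon ⌊71.45/20⌋ = 3 → D; lat ⌊105.78/10⌋ = 10 → K.
Square: lon ⌊11.45/2⌋ = 5; lat ⌊5.78/1⌋ = 5.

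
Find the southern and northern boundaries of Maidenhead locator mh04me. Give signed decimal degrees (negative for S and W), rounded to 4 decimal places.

-15.8333, -15.7917

Field M=12, H=7: +12·20° lon, +7·10° lat → SW at lon 60°, lat -20°.
Square 0, 4: +0·2° lon, +4·1° lat → SW at lon 60°, lat -16°.
Subsquare m=12, e=4: +12·0.0833333° lon, +4·0.0416667° lat → SW at lon 61°, lat -15.8333°.
Cell spans 0.0833333° lon × 0.0416667° lat.
south -15.8333, north -15.7917.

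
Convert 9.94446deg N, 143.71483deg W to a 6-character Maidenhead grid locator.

BJ89dw

Add 180° to longitude and 90° to latitude: 36.2852, 99.9445.
Field (20°×10°, letters A–R): 36.2852/20 → 1 → B, 99.9445/10 → 9 → J; chars BJ.
Square (2°×1°, digits 0–9): 16.2852/2 → 8, 9.9445/1 → 9; chars 89.
Subsquare (5′×2.5′, letters a–x): 0.2852/0.0833333 → 3 → d, 0.9445/0.0416667 → 22 → w; chars dw.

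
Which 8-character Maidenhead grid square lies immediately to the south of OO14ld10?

Latitude extended square 0; −1 → -1, wraps to 9, carry into subsquare.
Latitude subsquare d = 3; −1 → 2 = c.
The longitude characters are unchanged.

OO14lc19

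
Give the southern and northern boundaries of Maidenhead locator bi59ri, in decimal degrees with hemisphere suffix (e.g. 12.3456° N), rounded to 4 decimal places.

Field B=1, I=8: +1·20° lon, +8·10° lat → SW at lon -160°, lat -10°.
Square 5, 9: +5·2° lon, +9·1° lat → SW at lon -150°, lat -1°.
Subsquare r=17, i=8: +17·0.0833333° lon, +8·0.0416667° lat → SW at lon -148.583°, lat -0.666667°.
Cell spans 0.0833333° lon × 0.0416667° lat.
south 0.6667° S, north 0.6250° S.

0.6667° S, 0.6250° S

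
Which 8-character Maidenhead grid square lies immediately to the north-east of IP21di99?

Longitude extended square 9; +1 → 10, wraps to 0, carry into subsquare.
Longitude subsquare d = 3; +1 → 4 = e.
Latitude extended square 9; +1 → 10, wraps to 0, carry into subsquare.
Latitude subsquare i = 8; +1 → 9 = j.

IP21ej00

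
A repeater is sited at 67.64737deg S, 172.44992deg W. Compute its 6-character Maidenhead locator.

AC32si

Offset from 180°W / 90°S: lon 7.5501°, lat 22.3526°.
Field: lon ⌊7.5501/20⌋ = 0 → A; lat ⌊22.3526/10⌋ = 2 → C.
Square: lon ⌊7.5501/2⌋ = 3; lat ⌊2.3526/1⌋ = 2.
Subsquare: lon ⌊1.5501/0.0833333⌋ = 18 → s; lat ⌊0.3526/0.0416667⌋ = 8 → i.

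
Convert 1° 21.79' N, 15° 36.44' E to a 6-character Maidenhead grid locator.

Add 180° to longitude and 90° to latitude: 195.6073, 91.3632.
Field: 195.6073/20 → 9 → J, 91.3632/10 → 9 → J; chars JJ.
Square: 15.6073/2 → 7, 1.3632/1 → 1; chars 71.
Subsquare: 1.6073/0.0833333 → 19 → t, 0.3632/0.0416667 → 8 → i; chars ti.

JJ71ti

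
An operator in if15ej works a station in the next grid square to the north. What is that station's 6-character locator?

IF15ek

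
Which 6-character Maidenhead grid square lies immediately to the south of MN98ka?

MN97kx

Latitude subsquare a = 0; −1 → -1, wraps to 23 = x, carry into square.
Latitude square 8; −1 → 7.
The longitude characters are unchanged.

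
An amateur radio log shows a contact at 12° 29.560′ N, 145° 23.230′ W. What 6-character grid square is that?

Offset from 180°W / 90°S: lon 34.6128°, lat 102.4927°.
Field: lon ⌊34.6128/20⌋ = 1 → B; lat ⌊102.4927/10⌋ = 10 → K.
Square: lon ⌊14.6128/2⌋ = 7; lat ⌊2.4927/1⌋ = 2.
Subsquare: lon ⌊0.6128/0.0833333⌋ = 7 → h; lat ⌊0.4927/0.0416667⌋ = 11 → l.

BK72hl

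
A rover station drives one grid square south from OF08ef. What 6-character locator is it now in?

OF08ee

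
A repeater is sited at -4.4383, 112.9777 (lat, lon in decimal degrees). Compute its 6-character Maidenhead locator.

OI65ln

Add 180° to longitude and 90° to latitude: 292.9777, 85.5617.
Field: lon ⌊292.9777/20⌋ = 14 → O; lat ⌊85.5617/10⌋ = 8 → I.
Square: lon ⌊12.9777/2⌋ = 6; lat ⌊5.5617/1⌋ = 5.
Subsquare: lon ⌊0.9777/0.0833333⌋ = 11 → l; lat ⌊0.5617/0.0416667⌋ = 13 → n.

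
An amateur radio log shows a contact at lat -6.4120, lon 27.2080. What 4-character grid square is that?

KI33

Add 180° to longitude and 90° to latitude: 207.21, 83.59.
Field: 207.21/20 → 10 → K, 83.59/10 → 8 → I; chars KI.
Square: 7.21/2 → 3, 3.59/1 → 3; chars 33.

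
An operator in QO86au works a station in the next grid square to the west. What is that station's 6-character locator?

QO76xu

Longitude subsquare a = 0; −1 → -1, wraps to 23 = x, carry into square.
Longitude square 8; −1 → 7.
The latitude characters are unchanged.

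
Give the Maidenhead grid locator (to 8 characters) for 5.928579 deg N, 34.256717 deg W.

HJ25uw92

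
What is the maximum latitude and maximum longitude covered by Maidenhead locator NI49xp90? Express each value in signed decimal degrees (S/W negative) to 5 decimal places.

-0.37083, 90.00000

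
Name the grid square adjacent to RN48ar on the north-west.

RN38xs

Longitude subsquare a = 0; −1 → -1, wraps to 23 = x, carry into square.
Longitude square 4; −1 → 3.
Latitude subsquare r = 17; +1 → 18 = s.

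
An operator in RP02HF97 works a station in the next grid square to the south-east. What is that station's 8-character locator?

RP02if06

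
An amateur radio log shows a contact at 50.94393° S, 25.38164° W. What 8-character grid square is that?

Shift to the Maidenhead origin (180°W, 90°S): lon 154.61836, lat 39.05607.
Field: lon ⌊154.61836/20⌋ = 7 → H; lat ⌊39.05607/10⌋ = 3 → D.
Square: lon ⌊14.61836/2⌋ = 7; lat ⌊9.05607/1⌋ = 9.
Subsquare: lon ⌊0.61836/0.0833333⌋ = 7 → h; lat ⌊0.05607/0.0416667⌋ = 1 → b.
Extended square: lon ⌊0.03503/0.00833333⌋ = 4; lat ⌊0.01440/0.00416667⌋ = 3.

HD79hb43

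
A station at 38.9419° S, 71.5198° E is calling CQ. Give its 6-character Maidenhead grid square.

Shift to the Maidenhead origin (180°W, 90°S): lon 251.5198, lat 51.0581.
Field: 251.5198/20 → 12 → M, 51.0581/10 → 5 → F; chars MF.
Square: 11.5198/2 → 5, 1.0581/1 → 1; chars 51.
Subsquare: 1.5198/0.0833333 → 18 → s, 0.0581/0.0416667 → 1 → b; chars sb.

MF51sb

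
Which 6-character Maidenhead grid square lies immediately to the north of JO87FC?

JO87fd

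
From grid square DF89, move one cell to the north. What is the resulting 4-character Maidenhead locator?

Latitude square 9; +1 → 10, wraps to 0, carry into field.
Latitude field F = 5; +1 → 6 = G.
The longitude characters are unchanged.

DG80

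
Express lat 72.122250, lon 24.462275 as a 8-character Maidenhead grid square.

Offset from 180°W / 90°S: lon 204.46228°, lat 162.12225°.
Field: 204.46228/20 → 10 → K, 162.12225/10 → 16 → Q; chars KQ.
Square: 4.46228/2 → 2, 2.12225/1 → 2; chars 22.
Subsquare: 0.46228/0.0833333 → 5 → f, 0.12225/0.0416667 → 2 → c; chars fc.
Extended square: 0.04561/0.00833333 → 5, 0.03892/0.00416667 → 9; chars 59.

KQ22fc59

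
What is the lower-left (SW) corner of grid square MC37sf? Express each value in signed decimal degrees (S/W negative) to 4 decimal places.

-62.7917, 67.5000

Field M=12, C=2: +12·20° lon, +2·10° lat → SW at lon 60°, lat -70°.
Square 3, 7: +3·2° lon, +7·1° lat → SW at lon 66°, lat -63°.
Subsquare s=18, f=5: +18·0.0833333° lon, +5·0.0416667° lat → SW at lon 67.5°, lat -62.7917°.
latitude -62.7917, longitude 67.5000.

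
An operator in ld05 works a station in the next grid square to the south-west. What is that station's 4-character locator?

KD94

Longitude square 0; −1 → -1, wraps to 9, carry into field.
Longitude field L = 11; −1 → 10 = K.
Latitude square 5; −1 → 4.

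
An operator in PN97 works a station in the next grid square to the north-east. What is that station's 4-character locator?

Longitude square 9; +1 → 10, wraps to 0, carry into field.
Longitude field P = 15; +1 → 16 = Q.
Latitude square 7; +1 → 8.

QN08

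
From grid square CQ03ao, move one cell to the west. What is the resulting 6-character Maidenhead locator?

BQ93xo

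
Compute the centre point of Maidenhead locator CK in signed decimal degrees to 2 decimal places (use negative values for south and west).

15.00, -130.00

Field C=2, K=10: +2·20° lon, +10·10° lat → SW at lon -140°, lat 10°.
Cell spans 20° lon × 10° lat. Centre is SW corner plus half of each.
latitude 15.00, longitude -130.00.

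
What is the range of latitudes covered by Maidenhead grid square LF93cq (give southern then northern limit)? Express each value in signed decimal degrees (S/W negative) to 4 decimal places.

Field L=11, F=5: +11·20° lon, +5·10° lat → SW at lon 40°, lat -40°.
Square 9, 3: +9·2° lon, +3·1° lat → SW at lon 58°, lat -37°.
Subsquare c=2, q=16: +2·0.0833333° lon, +16·0.0416667° lat → SW at lon 58.1667°, lat -36.3333°.
Cell spans 0.0833333° lon × 0.0416667° lat.
south -36.3333, north -36.2917.

-36.3333, -36.2917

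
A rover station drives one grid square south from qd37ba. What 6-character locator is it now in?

QD36bx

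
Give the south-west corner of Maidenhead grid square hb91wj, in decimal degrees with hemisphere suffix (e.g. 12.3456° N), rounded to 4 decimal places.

Field H=7, B=1: +7·20° lon, +1·10° lat → SW at lon -40°, lat -80°.
Square 9, 1: +9·2° lon, +1·1° lat → SW at lon -22°, lat -79°.
Subsquare w=22, j=9: +22·0.0833333° lon, +9·0.0416667° lat → SW at lon -20.1667°, lat -78.625°.
latitude 78.6250° S, longitude 20.1667° W.

78.6250° S, 20.1667° W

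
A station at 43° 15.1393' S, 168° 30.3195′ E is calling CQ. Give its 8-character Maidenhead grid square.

Shift to the Maidenhead origin (180°W, 90°S): lon 348.50532, lat 46.74768.
Field: lon ⌊348.50532/20⌋ = 17 → R; lat ⌊46.74768/10⌋ = 4 → E.
Square: lon ⌊8.50532/2⌋ = 4; lat ⌊6.74768/1⌋ = 6.
Subsquare: lon ⌊0.50532/0.0833333⌋ = 6 → g; lat ⌊0.74768/0.0416667⌋ = 17 → r.
Extended square: lon ⌊0.00532/0.00833333⌋ = 0; lat ⌊0.03934/0.00416667⌋ = 9.

RE46gr09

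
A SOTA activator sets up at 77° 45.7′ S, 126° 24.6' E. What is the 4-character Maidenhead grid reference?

PB32

Offset from 180°W / 90°S: lon 306.41°, lat 12.24°.
Field (20°×10°, letters A–R): 306.41/20 → 15 → P, 12.24/10 → 1 → B; chars PB.
Square (2°×1°, digits 0–9): 6.41/2 → 3, 2.24/1 → 2; chars 32.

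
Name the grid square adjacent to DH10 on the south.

Latitude square 0; −1 → -1, wraps to 9, carry into field.
Latitude field H = 7; −1 → 6 = G.
The longitude characters are unchanged.

DG19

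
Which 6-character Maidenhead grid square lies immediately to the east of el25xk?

EL35ak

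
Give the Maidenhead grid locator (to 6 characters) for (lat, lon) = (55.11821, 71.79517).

MO55vc

Offset from 180°W / 90°S: lon 251.7952°, lat 145.1182°.
Field: lon ⌊251.7952/20⌋ = 12 → M; lat ⌊145.1182/10⌋ = 14 → O.
Square: lon ⌊11.7952/2⌋ = 5; lat ⌊5.1182/1⌋ = 5.
Subsquare: lon ⌊1.7952/0.0833333⌋ = 21 → v; lat ⌊0.1182/0.0416667⌋ = 2 → c.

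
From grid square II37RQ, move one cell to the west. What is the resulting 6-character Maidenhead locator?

II37qq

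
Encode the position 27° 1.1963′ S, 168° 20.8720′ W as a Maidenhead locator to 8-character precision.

AG52tx85

Offset from 180°W / 90°S: lon 11.65213°, lat 62.98006°.
Field: 11.65213/20 → 0 → A, 62.98006/10 → 6 → G; chars AG.
Square: 11.65213/2 → 5, 2.98006/1 → 2; chars 52.
Subsquare: 1.65213/0.0833333 → 19 → t, 0.98006/0.0416667 → 23 → x; chars tx.
Extended square: 0.06880/0.00833333 → 8, 0.02173/0.00416667 → 5; chars 85.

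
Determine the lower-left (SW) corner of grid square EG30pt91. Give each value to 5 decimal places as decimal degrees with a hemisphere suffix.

Field E=4, G=6: +4·20° lon, +6·10° lat → SW at lon -100°, lat -30°.
Square 3, 0: +3·2° lon, +0·1° lat → SW at lon -94°, lat -30°.
Subsquare p=15, t=19: +15·0.0833333° lon, +19·0.0416667° lat → SW at lon -92.75°, lat -29.2083°.
Extended square 9, 1: +9·0.00833333° lon, +1·0.00416667° lat → SW at lon -92.675°, lat -29.2042°.
latitude 29.20417° S, longitude 92.67500° W.

29.20417° S, 92.67500° W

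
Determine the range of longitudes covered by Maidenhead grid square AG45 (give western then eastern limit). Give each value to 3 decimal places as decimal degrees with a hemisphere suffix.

172.000° W, 170.000° W

Field A=0, G=6: +0·20° lon, +6·10° lat → SW at lon -180°, lat -30°.
Square 4, 5: +4·2° lon, +5·1° lat → SW at lon -172°, lat -25°.
Cell spans 2° lon × 1° lat.
west 172.000° W, east 170.000° W.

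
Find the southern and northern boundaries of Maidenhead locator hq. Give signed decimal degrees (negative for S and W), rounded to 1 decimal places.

70.0, 80.0

Field H=7, Q=16: +7·20° lon, +16·10° lat → SW at lon -40°, lat 70°.
Cell spans 20° lon × 10° lat.
south 70.0, north 80.0.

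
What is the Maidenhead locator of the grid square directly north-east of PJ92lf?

Longitude subsquare l = 11; +1 → 12 = m.
Latitude subsquare f = 5; +1 → 6 = g.

PJ92mg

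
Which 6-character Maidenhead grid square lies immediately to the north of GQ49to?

GQ49tp

Latitude subsquare o = 14; +1 → 15 = p.
The longitude characters are unchanged.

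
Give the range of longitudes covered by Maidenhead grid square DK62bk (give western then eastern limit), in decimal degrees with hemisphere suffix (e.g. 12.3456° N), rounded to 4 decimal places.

107.9167° W, 107.8333° W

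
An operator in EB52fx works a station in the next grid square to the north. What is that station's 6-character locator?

EB53fa

Latitude subsquare x = 23; +1 → 24, wraps to 0 = a, carry into square.
Latitude square 2; +1 → 3.
The longitude characters are unchanged.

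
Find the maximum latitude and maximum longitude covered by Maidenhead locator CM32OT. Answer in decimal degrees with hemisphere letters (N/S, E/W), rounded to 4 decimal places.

Field C=2, M=12: +2·20° lon, +12·10° lat → SW at lon -140°, lat 30°.
Square 3, 2: +3·2° lon, +2·1° lat → SW at lon -134°, lat 32°.
Subsquare o=14, t=19: +14·0.0833333° lon, +19·0.0416667° lat → SW at lon -132.833°, lat 32.7917°.
Cell spans 0.0833333° lon × 0.0416667° lat. NE corner is SW corner plus one full cell.
latitude 32.8333° N, longitude 132.7500° W.

32.8333° N, 132.7500° W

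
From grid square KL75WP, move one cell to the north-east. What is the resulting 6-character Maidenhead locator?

KL75xq

Longitude subsquare w = 22; +1 → 23 = x.
Latitude subsquare p = 15; +1 → 16 = q.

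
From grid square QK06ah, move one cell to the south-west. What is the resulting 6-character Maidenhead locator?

PK96xg

Longitude subsquare a = 0; −1 → -1, wraps to 23 = x, carry into square.
Longitude square 0; −1 → -1, wraps to 9, carry into field.
Longitude field Q = 16; −1 → 15 = P.
Latitude subsquare h = 7; −1 → 6 = g.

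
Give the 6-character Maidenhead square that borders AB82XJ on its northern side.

AB82xk

Latitude subsquare j = 9; +1 → 10 = k.
The longitude characters are unchanged.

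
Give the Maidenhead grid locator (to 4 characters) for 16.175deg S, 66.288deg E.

MH33

Shift to the Maidenhead origin (180°W, 90°S): lon 246.29, lat 73.83.
Field (20°×10°, letters A–R): lon ⌊246.29/20⌋ = 12 → M; lat ⌊73.83/10⌋ = 7 → H.
Square (2°×1°, digits 0–9): lon ⌊6.29/2⌋ = 3; lat ⌊3.83/1⌋ = 3.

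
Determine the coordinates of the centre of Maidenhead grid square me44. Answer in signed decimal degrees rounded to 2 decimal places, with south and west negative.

-45.50, 69.00

Field M=12, E=4: +12·20° lon, +4·10° lat → SW at lon 60°, lat -50°.
Square 4, 4: +4·2° lon, +4·1° lat → SW at lon 68°, lat -46°.
Cell spans 2° lon × 1° lat. Centre is SW corner plus half of each.
latitude -45.50, longitude 69.00.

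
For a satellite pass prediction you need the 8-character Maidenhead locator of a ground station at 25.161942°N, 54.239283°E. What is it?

LL75cd88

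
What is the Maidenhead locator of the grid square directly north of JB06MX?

Latitude subsquare x = 23; +1 → 24, wraps to 0 = a, carry into square.
Latitude square 6; +1 → 7.
The longitude characters are unchanged.

JB07ma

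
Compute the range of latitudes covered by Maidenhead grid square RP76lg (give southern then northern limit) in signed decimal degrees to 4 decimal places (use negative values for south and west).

Field R=17, P=15: +17·20° lon, +15·10° lat → SW at lon 160°, lat 60°.
Square 7, 6: +7·2° lon, +6·1° lat → SW at lon 174°, lat 66°.
Subsquare l=11, g=6: +11·0.0833333° lon, +6·0.0416667° lat → SW at lon 174.917°, lat 66.25°.
Cell spans 0.0833333° lon × 0.0416667° lat.
south 66.2500, north 66.2917.

66.2500, 66.2917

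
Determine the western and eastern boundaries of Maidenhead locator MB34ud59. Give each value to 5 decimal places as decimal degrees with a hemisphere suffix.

Field M=12, B=1: +12·20° lon, +1·10° lat → SW at lon 60°, lat -80°.
Square 3, 4: +3·2° lon, +4·1° lat → SW at lon 66°, lat -76°.
Subsquare u=20, d=3: +20·0.0833333° lon, +3·0.0416667° lat → SW at lon 67.6667°, lat -75.875°.
Extended square 5, 9: +5·0.00833333° lon, +9·0.00416667° lat → SW at lon 67.7083°, lat -75.8375°.
Cell spans 0.00833333° lon × 0.00416667° lat.
west 67.70833° E, east 67.71667° E.

67.70833° E, 67.71667° E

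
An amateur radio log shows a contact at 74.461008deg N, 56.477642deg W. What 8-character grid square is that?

GQ14sl20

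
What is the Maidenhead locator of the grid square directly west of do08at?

CO98xt

Longitude subsquare a = 0; −1 → -1, wraps to 23 = x, carry into square.
Longitude square 0; −1 → -1, wraps to 9, carry into field.
Longitude field D = 3; −1 → 2 = C.
The latitude characters are unchanged.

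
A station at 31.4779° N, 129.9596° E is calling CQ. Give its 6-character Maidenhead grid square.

Shift to the Maidenhead origin (180°W, 90°S): lon 309.9596, lat 121.4779.
Field: 309.9596/20 → 15 → P, 121.4779/10 → 12 → M; chars PM.
Square: 9.9596/2 → 4, 1.4779/1 → 1; chars 41.
Subsquare: 1.9596/0.0833333 → 23 → x, 0.4779/0.0416667 → 11 → l; chars xl.

PM41xl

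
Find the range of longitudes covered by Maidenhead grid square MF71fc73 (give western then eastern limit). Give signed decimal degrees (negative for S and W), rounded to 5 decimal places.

74.47500, 74.48333

Field M=12, F=5: +12·20° lon, +5·10° lat → SW at lon 60°, lat -40°.
Square 7, 1: +7·2° lon, +1·1° lat → SW at lon 74°, lat -39°.
Subsquare f=5, c=2: +5·0.0833333° lon, +2·0.0416667° lat → SW at lon 74.4167°, lat -38.9167°.
Extended square 7, 3: +7·0.00833333° lon, +3·0.00416667° lat → SW at lon 74.475°, lat -38.9042°.
Cell spans 0.00833333° lon × 0.00416667° lat.
west 74.47500, east 74.48333.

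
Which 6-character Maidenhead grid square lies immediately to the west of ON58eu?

ON58du

Longitude subsquare e = 4; −1 → 3 = d.
The latitude characters are unchanged.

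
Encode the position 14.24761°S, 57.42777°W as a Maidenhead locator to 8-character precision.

GH15gs80

Shift to the Maidenhead origin (180°W, 90°S): lon 122.57223, lat 75.75239.
Field: 122.57223/20 → 6 → G, 75.75239/10 → 7 → H; chars GH.
Square: 2.57223/2 → 1, 5.75239/1 → 5; chars 15.
Subsquare: 0.57223/0.0833333 → 6 → g, 0.75239/0.0416667 → 18 → s; chars gs.
Extended square: 0.07223/0.00833333 → 8, 0.00239/0.00416667 → 0; chars 80.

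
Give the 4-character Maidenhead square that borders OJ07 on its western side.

Longitude square 0; −1 → -1, wraps to 9, carry into field.
Longitude field O = 14; −1 → 13 = N.
The latitude characters are unchanged.

NJ97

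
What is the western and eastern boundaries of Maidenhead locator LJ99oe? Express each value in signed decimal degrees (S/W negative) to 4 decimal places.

59.1667, 59.2500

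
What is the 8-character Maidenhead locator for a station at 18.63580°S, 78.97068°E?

Offset from 180°W / 90°S: lon 258.97068°, lat 71.36420°.
Field: lon ⌊258.97068/20⌋ = 12 → M; lat ⌊71.36420/10⌋ = 7 → H.
Square: lon ⌊18.97068/2⌋ = 9; lat ⌊1.36420/1⌋ = 1.
Subsquare: lon ⌊0.97068/0.0833333⌋ = 11 → l; lat ⌊0.36420/0.0416667⌋ = 8 → i.
Extended square: lon ⌊0.05401/0.00833333⌋ = 6; lat ⌊0.03087/0.00416667⌋ = 7.

MH91li67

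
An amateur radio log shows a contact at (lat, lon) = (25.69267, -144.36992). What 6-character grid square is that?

BL75tq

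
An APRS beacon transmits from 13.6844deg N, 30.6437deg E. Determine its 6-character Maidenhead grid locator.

KK53hq

Offset from 180°W / 90°S: lon 210.6437°, lat 103.6844°.
Field: lon ⌊210.6437/20⌋ = 10 → K; lat ⌊103.6844/10⌋ = 10 → K.
Square: lon ⌊10.6437/2⌋ = 5; lat ⌊3.6844/1⌋ = 3.
Subsquare: lon ⌊0.6437/0.0833333⌋ = 7 → h; lat ⌊0.6844/0.0416667⌋ = 16 → q.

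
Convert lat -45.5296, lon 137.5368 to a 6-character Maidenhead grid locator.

Add 180° to longitude and 90° to latitude: 317.5368, 44.4704.
Field (20°×10°, letters A–R): lon ⌊317.5368/20⌋ = 15 → P; lat ⌊44.4704/10⌋ = 4 → E.
Square (2°×1°, digits 0–9): lon ⌊17.5368/2⌋ = 8; lat ⌊4.4704/1⌋ = 4.
Subsquare (5′×2.5′, letters a–x): lon ⌊1.5368/0.0833333⌋ = 18 → s; lat ⌊0.4704/0.0416667⌋ = 11 → l.

PE84sl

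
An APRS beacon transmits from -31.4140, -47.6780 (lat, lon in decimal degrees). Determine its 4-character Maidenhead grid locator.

GF68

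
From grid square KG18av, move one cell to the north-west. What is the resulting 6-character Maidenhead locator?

Longitude subsquare a = 0; −1 → -1, wraps to 23 = x, carry into square.
Longitude square 1; −1 → 0.
Latitude subsquare v = 21; +1 → 22 = w.

KG08xw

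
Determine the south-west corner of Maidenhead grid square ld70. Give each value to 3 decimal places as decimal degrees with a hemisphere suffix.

60.000° S, 54.000° E

Field L=11, D=3: +11·20° lon, +3·10° lat → SW at lon 40°, lat -60°.
Square 7, 0: +7·2° lon, +0·1° lat → SW at lon 54°, lat -60°.
latitude 60.000° S, longitude 54.000° E.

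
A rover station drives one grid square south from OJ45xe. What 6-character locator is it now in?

OJ45xd

Latitude subsquare e = 4; −1 → 3 = d.
The longitude characters are unchanged.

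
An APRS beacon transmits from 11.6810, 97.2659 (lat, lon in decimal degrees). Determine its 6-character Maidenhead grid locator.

Shift to the Maidenhead origin (180°W, 90°S): lon 277.2659, lat 101.6810.
Field: 277.2659/20 → 13 → N, 101.6810/10 → 10 → K; chars NK.
Square: 17.2659/2 → 8, 1.6810/1 → 1; chars 81.
Subsquare: 1.2659/0.0833333 → 15 → p, 0.6810/0.0416667 → 16 → q; chars pq.

NK81pq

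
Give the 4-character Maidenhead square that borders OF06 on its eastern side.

Longitude square 0; +1 → 1.
The latitude characters are unchanged.

OF16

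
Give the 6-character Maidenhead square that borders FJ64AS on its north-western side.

FJ54xt

Longitude subsquare a = 0; −1 → -1, wraps to 23 = x, carry into square.
Longitude square 6; −1 → 5.
Latitude subsquare s = 18; +1 → 19 = t.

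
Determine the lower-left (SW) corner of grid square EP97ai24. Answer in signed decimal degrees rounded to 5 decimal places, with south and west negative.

67.35000, -81.98333

Field E=4, P=15: +4·20° lon, +15·10° lat → SW at lon -100°, lat 60°.
Square 9, 7: +9·2° lon, +7·1° lat → SW at lon -82°, lat 67°.
Subsquare a=0, i=8: +0·0.0833333° lon, +8·0.0416667° lat → SW at lon -82°, lat 67.3333°.
Extended square 2, 4: +2·0.00833333° lon, +4·0.00416667° lat → SW at lon -81.9833°, lat 67.35°.
latitude 67.35000, longitude -81.98333.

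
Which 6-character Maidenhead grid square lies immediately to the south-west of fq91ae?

FQ81xd

Longitude subsquare a = 0; −1 → -1, wraps to 23 = x, carry into square.
Longitude square 9; −1 → 8.
Latitude subsquare e = 4; −1 → 3 = d.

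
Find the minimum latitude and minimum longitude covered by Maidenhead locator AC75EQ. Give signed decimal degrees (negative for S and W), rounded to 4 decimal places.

Field A=0, C=2: +0·20° lon, +2·10° lat → SW at lon -180°, lat -70°.
Square 7, 5: +7·2° lon, +5·1° lat → SW at lon -166°, lat -65°.
Subsquare e=4, q=16: +4·0.0833333° lon, +16·0.0416667° lat → SW at lon -165.667°, lat -64.3333°.
latitude -64.3333, longitude -165.6667.

-64.3333, -165.6667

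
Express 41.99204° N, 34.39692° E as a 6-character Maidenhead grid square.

KN71ex

Offset from 180°W / 90°S: lon 214.3969°, lat 131.9920°.
Field: lon ⌊214.3969/20⌋ = 10 → K; lat ⌊131.9920/10⌋ = 13 → N.
Square: lon ⌊14.3969/2⌋ = 7; lat ⌊1.9920/1⌋ = 1.
Subsquare: lon ⌊0.3969/0.0833333⌋ = 4 → e; lat ⌊0.9920/0.0416667⌋ = 23 → x.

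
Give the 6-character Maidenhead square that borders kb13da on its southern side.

KB12dx

Latitude subsquare a = 0; −1 → -1, wraps to 23 = x, carry into square.
Latitude square 3; −1 → 2.
The longitude characters are unchanged.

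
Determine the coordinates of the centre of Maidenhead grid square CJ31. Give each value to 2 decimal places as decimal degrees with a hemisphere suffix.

1.50° N, 133.00° W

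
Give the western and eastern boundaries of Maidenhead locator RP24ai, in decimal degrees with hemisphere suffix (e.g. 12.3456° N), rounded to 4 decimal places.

164.0000° E, 164.0833° E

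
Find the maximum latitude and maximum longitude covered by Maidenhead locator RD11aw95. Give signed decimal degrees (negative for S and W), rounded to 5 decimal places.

-58.05833, 162.08333

Field R=17, D=3: +17·20° lon, +3·10° lat → SW at lon 160°, lat -60°.
Square 1, 1: +1·2° lon, +1·1° lat → SW at lon 162°, lat -59°.
Subsquare a=0, w=22: +0·0.0833333° lon, +22·0.0416667° lat → SW at lon 162°, lat -58.0833°.
Extended square 9, 5: +9·0.00833333° lon, +5·0.00416667° lat → SW at lon 162.075°, lat -58.0625°.
Cell spans 0.00833333° lon × 0.00416667° lat. NE corner is SW corner plus one full cell.
latitude -58.05833, longitude 162.08333.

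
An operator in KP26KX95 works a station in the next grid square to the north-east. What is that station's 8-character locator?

KP26lx06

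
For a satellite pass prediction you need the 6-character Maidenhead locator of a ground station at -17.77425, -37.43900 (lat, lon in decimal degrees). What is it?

HH12gf

Add 180° to longitude and 90° to latitude: 142.5610, 72.2258.
Field: 142.5610/20 → 7 → H, 72.2258/10 → 7 → H; chars HH.
Square: 2.5610/2 → 1, 2.2258/1 → 2; chars 12.
Subsquare: 0.5610/0.0833333 → 6 → g, 0.2258/0.0416667 → 5 → f; chars gf.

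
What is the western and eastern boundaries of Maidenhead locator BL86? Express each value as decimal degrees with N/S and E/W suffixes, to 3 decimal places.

Field B=1, L=11: +1·20° lon, +11·10° lat → SW at lon -160°, lat 20°.
Square 8, 6: +8·2° lon, +6·1° lat → SW at lon -144°, lat 26°.
Cell spans 2° lon × 1° lat.
west 144.000° W, east 142.000° W.

144.000° W, 142.000° W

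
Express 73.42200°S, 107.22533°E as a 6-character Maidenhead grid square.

OB36on

Offset from 180°W / 90°S: lon 287.2253°, lat 16.5780°.
Field (20°×10°, letters A–R): lon ⌊287.2253/20⌋ = 14 → O; lat ⌊16.5780/10⌋ = 1 → B.
Square (2°×1°, digits 0–9): lon ⌊7.2253/2⌋ = 3; lat ⌊6.5780/1⌋ = 6.
Subsquare (5′×2.5′, letters a–x): lon ⌊1.2253/0.0833333⌋ = 14 → o; lat ⌊0.5780/0.0416667⌋ = 13 → n.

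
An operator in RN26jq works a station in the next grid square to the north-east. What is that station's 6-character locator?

RN26kr

Longitude subsquare j = 9; +1 → 10 = k.
Latitude subsquare q = 16; +1 → 17 = r.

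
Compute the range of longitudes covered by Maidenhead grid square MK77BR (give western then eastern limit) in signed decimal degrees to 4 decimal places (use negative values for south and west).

74.0833, 74.1667

Field M=12, K=10: +12·20° lon, +10·10° lat → SW at lon 60°, lat 10°.
Square 7, 7: +7·2° lon, +7·1° lat → SW at lon 74°, lat 17°.
Subsquare b=1, r=17: +1·0.0833333° lon, +17·0.0416667° lat → SW at lon 74.0833°, lat 17.7083°.
Cell spans 0.0833333° lon × 0.0416667° lat.
west 74.0833, east 74.1667.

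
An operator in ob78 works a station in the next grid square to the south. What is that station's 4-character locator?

Latitude square 8; −1 → 7.
The longitude characters are unchanged.

OB77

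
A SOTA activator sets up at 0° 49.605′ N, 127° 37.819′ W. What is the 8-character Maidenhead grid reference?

CJ60et48

Shift to the Maidenhead origin (180°W, 90°S): lon 52.36968, lat 90.82675.
Field: 52.36968/20 → 2 → C, 90.82675/10 → 9 → J; chars CJ.
Square: 12.36968/2 → 6, 0.82675/1 → 0; chars 60.
Subsquare: 0.36968/0.0833333 → 4 → e, 0.82675/0.0416667 → 19 → t; chars et.
Extended square: 0.03635/0.00833333 → 4, 0.03508/0.00416667 → 8; chars 48.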